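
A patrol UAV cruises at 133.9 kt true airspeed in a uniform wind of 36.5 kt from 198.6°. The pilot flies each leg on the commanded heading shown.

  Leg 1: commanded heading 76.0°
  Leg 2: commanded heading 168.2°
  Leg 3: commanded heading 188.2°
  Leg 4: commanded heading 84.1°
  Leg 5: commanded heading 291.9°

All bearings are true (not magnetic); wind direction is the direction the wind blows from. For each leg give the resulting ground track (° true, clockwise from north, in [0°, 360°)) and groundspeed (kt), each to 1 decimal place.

Leg 1: heading 76.0°; drift -11.3° → track 64.7°, groundspeed 156.6 kt
Leg 2: heading 168.2°; drift -10.2° → track 158.0°, groundspeed 104.1 kt
Leg 3: heading 188.2°; drift -3.8° → track 184.4°, groundspeed 98.2 kt
Leg 4: heading 84.1°; drift -12.6° → track 71.5°, groundspeed 152.7 kt
Leg 5: heading 291.9°; drift +15.0° → track 306.9°, groundspeed 140.8 kt

Leg 1: track=64.7°, groundspeed=156.6 kt
Leg 2: track=158.0°, groundspeed=104.1 kt
Leg 3: track=184.4°, groundspeed=98.2 kt
Leg 4: track=71.5°, groundspeed=152.7 kt
Leg 5: track=306.9°, groundspeed=140.8 kt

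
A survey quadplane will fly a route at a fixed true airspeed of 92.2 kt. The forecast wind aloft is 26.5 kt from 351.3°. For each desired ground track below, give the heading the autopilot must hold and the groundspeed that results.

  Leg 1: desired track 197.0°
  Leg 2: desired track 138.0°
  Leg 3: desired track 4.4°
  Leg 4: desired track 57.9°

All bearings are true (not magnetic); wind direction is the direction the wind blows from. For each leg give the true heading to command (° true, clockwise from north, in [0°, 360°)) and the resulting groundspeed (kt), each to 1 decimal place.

Leg 1: desired track 197.0°; wind correction +7.2° → command heading 204.2°, groundspeed 115.4 kt
Leg 2: desired track 138.0°; wind correction -9.1° → command heading 128.9°, groundspeed 113.2 kt
Leg 3: desired track 4.4°; wind correction -3.7° → command heading 0.7°, groundspeed 66.2 kt
Leg 4: desired track 57.9°; wind correction -15.3° → command heading 42.6°, groundspeed 78.4 kt

Leg 1: heading=204.2°, groundspeed=115.4 kt
Leg 2: heading=128.9°, groundspeed=113.2 kt
Leg 3: heading=0.7°, groundspeed=66.2 kt
Leg 4: heading=42.6°, groundspeed=78.4 kt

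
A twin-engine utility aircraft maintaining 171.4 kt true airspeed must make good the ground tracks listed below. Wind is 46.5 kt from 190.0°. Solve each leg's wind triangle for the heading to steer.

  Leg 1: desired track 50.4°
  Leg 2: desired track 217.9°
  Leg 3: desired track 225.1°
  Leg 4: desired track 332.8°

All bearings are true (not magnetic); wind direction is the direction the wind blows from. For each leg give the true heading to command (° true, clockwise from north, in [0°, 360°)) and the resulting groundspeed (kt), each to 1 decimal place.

Leg 1: heading=60.5°, groundspeed=204.1 kt
Leg 2: heading=210.6°, groundspeed=128.9 kt
Leg 3: heading=216.1°, groundspeed=131.3 kt
Leg 4: heading=323.4°, groundspeed=206.1 kt

Leg 1: desired track 50.4°; wind correction +10.1° → command heading 60.5°, groundspeed 204.1 kt
Leg 2: desired track 217.9°; wind correction -7.3° → command heading 210.6°, groundspeed 128.9 kt
Leg 3: desired track 225.1°; wind correction -9.0° → command heading 216.1°, groundspeed 131.3 kt
Leg 4: desired track 332.8°; wind correction -9.4° → command heading 323.4°, groundspeed 206.1 kt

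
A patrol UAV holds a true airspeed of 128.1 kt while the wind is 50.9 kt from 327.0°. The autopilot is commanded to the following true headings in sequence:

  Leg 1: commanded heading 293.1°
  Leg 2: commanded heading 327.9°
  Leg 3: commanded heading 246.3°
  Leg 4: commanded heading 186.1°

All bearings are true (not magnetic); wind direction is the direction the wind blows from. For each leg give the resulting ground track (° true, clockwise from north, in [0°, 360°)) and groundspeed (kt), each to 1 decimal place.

Leg 1: track=274.8°, groundspeed=90.4 kt
Leg 2: track=328.5°, groundspeed=77.2 kt
Leg 3: track=223.6°, groundspeed=130.0 kt
Leg 4: track=175.3°, groundspeed=170.6 kt

Leg 1: heading 293.1°; drift -18.3° → track 274.8°, groundspeed 90.4 kt
Leg 2: heading 327.9°; drift +0.6° → track 328.5°, groundspeed 77.2 kt
Leg 3: heading 246.3°; drift -22.7° → track 223.6°, groundspeed 130.0 kt
Leg 4: heading 186.1°; drift -10.8° → track 175.3°, groundspeed 170.6 kt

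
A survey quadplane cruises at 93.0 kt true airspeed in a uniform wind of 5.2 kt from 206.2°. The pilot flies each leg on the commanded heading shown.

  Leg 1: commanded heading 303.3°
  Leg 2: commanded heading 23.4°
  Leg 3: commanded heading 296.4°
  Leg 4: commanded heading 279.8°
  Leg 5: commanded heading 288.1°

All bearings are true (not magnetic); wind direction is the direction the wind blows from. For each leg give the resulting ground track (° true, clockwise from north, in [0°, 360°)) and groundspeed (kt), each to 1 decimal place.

Leg 1: heading 303.3°; drift +3.2° → track 306.5°, groundspeed 93.8 kt
Leg 2: heading 23.4°; drift +0.1° → track 23.5°, groundspeed 98.2 kt
Leg 3: heading 296.4°; drift +3.2° → track 299.6°, groundspeed 93.2 kt
Leg 4: heading 279.8°; drift +3.1° → track 282.9°, groundspeed 91.7 kt
Leg 5: heading 288.1°; drift +3.2° → track 291.3°, groundspeed 92.4 kt

Leg 1: track=306.5°, groundspeed=93.8 kt
Leg 2: track=23.5°, groundspeed=98.2 kt
Leg 3: track=299.6°, groundspeed=93.2 kt
Leg 4: track=282.9°, groundspeed=91.7 kt
Leg 5: track=291.3°, groundspeed=92.4 kt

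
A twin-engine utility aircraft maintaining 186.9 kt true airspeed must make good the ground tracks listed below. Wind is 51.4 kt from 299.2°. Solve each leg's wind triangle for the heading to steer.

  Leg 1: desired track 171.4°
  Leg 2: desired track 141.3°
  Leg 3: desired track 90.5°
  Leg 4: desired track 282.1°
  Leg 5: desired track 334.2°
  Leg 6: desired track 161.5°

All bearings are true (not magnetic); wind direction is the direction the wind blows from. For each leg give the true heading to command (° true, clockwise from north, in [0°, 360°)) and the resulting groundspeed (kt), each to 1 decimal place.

Leg 1: desired track 171.4°; wind correction +12.6° → command heading 184.0°, groundspeed 213.9 kt
Leg 2: desired track 141.3°; wind correction +5.9° → command heading 147.2°, groundspeed 233.5 kt
Leg 3: desired track 90.5°; wind correction -7.6° → command heading 82.9°, groundspeed 230.3 kt
Leg 4: desired track 282.1°; wind correction +4.6° → command heading 286.7°, groundspeed 137.2 kt
Leg 5: desired track 334.2°; wind correction -9.1° → command heading 325.1°, groundspeed 142.5 kt
Leg 6: desired track 161.5°; wind correction +10.7° → command heading 172.2°, groundspeed 221.7 kt

Leg 1: heading=184.0°, groundspeed=213.9 kt
Leg 2: heading=147.2°, groundspeed=233.5 kt
Leg 3: heading=82.9°, groundspeed=230.3 kt
Leg 4: heading=286.7°, groundspeed=137.2 kt
Leg 5: heading=325.1°, groundspeed=142.5 kt
Leg 6: heading=172.2°, groundspeed=221.7 kt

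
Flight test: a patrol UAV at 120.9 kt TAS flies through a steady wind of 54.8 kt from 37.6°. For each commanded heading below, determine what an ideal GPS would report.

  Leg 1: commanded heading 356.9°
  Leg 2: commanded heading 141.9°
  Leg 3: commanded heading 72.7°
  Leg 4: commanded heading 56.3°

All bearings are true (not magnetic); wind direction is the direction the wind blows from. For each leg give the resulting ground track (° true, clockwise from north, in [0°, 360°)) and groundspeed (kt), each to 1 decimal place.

Leg 1: track=332.7°, groundspeed=87.0 kt
Leg 2: track=163.5°, groundspeed=144.5 kt
Leg 3: track=95.2°, groundspeed=82.3 kt
Leg 4: track=70.6°, groundspeed=71.2 kt

Leg 1: heading 356.9°; drift -24.2° → track 332.7°, groundspeed 87.0 kt
Leg 2: heading 141.9°; drift +21.6° → track 163.5°, groundspeed 144.5 kt
Leg 3: heading 72.7°; drift +22.5° → track 95.2°, groundspeed 82.3 kt
Leg 4: heading 56.3°; drift +14.3° → track 70.6°, groundspeed 71.2 kt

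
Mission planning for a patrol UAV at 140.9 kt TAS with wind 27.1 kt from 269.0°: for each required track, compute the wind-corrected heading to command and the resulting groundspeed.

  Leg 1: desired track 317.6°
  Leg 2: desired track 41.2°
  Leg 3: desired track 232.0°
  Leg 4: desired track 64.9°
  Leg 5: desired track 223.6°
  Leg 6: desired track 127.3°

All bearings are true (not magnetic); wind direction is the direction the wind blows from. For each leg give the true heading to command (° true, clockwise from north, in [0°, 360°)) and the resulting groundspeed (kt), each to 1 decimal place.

Leg 1: desired track 317.6°; wind correction -8.3° → command heading 309.3°, groundspeed 121.5 kt
Leg 2: desired track 41.2°; wind correction -8.2° → command heading 33.0°, groundspeed 157.7 kt
Leg 3: desired track 232.0°; wind correction +6.6° → command heading 238.6°, groundspeed 118.3 kt
Leg 4: desired track 64.9°; wind correction -4.5° → command heading 60.4°, groundspeed 165.2 kt
Leg 5: desired track 223.6°; wind correction +7.9° → command heading 231.5°, groundspeed 120.5 kt
Leg 6: desired track 127.3°; wind correction +6.8° → command heading 134.1°, groundspeed 161.2 kt

Leg 1: heading=309.3°, groundspeed=121.5 kt
Leg 2: heading=33.0°, groundspeed=157.7 kt
Leg 3: heading=238.6°, groundspeed=118.3 kt
Leg 4: heading=60.4°, groundspeed=165.2 kt
Leg 5: heading=231.5°, groundspeed=120.5 kt
Leg 6: heading=134.1°, groundspeed=161.2 kt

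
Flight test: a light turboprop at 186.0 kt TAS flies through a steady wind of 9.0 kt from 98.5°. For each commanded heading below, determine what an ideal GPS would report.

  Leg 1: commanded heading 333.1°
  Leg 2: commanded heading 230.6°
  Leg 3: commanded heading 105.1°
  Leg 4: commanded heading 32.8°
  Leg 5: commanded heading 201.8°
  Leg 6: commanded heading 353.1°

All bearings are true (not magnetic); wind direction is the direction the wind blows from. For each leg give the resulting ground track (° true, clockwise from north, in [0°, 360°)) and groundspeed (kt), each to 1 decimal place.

Leg 1: track=330.9°, groundspeed=191.4 kt
Leg 2: track=232.6°, groundspeed=192.1 kt
Leg 3: track=105.4°, groundspeed=177.1 kt
Leg 4: track=30.2°, groundspeed=182.5 kt
Leg 5: track=204.5°, groundspeed=188.3 kt
Leg 6: track=350.5°, groundspeed=188.6 kt

Leg 1: heading 333.1°; drift -2.2° → track 330.9°, groundspeed 191.4 kt
Leg 2: heading 230.6°; drift +2.0° → track 232.6°, groundspeed 192.1 kt
Leg 3: heading 105.1°; drift +0.3° → track 105.4°, groundspeed 177.1 kt
Leg 4: heading 32.8°; drift -2.6° → track 30.2°, groundspeed 182.5 kt
Leg 5: heading 201.8°; drift +2.7° → track 204.5°, groundspeed 188.3 kt
Leg 6: heading 353.1°; drift -2.6° → track 350.5°, groundspeed 188.6 kt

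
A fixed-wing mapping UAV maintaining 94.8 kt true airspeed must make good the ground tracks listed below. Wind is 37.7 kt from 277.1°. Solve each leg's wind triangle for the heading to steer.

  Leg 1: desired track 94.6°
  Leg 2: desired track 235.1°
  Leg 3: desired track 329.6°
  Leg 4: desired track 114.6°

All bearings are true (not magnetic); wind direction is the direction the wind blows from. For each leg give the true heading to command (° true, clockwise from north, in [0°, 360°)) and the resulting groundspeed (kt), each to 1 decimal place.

Leg 1: desired track 94.6°; wind correction -1.0° → command heading 93.6°, groundspeed 132.4 kt
Leg 2: desired track 235.1°; wind correction +15.4° → command heading 250.5°, groundspeed 63.4 kt
Leg 3: desired track 329.6°; wind correction -18.4° → command heading 311.2°, groundspeed 67.0 kt
Leg 4: desired track 114.6°; wind correction +6.9° → command heading 121.5°, groundspeed 130.1 kt

Leg 1: heading=93.6°, groundspeed=132.4 kt
Leg 2: heading=250.5°, groundspeed=63.4 kt
Leg 3: heading=311.2°, groundspeed=67.0 kt
Leg 4: heading=121.5°, groundspeed=130.1 kt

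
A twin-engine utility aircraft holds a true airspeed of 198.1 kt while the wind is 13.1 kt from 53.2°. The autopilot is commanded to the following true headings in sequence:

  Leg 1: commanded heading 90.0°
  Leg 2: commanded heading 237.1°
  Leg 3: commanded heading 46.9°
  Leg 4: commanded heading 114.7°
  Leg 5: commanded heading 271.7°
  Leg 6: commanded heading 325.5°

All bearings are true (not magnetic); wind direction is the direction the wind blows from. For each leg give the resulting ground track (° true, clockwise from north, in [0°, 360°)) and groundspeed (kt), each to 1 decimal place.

Leg 1: heading 90.0°; drift +2.4° → track 92.4°, groundspeed 187.8 kt
Leg 2: heading 237.1°; drift -0.2° → track 236.9°, groundspeed 211.2 kt
Leg 3: heading 46.9°; drift -0.4° → track 46.5°, groundspeed 185.1 kt
Leg 4: heading 114.7°; drift +3.4° → track 118.1°, groundspeed 192.2 kt
Leg 5: heading 271.7°; drift -2.2° → track 269.5°, groundspeed 208.5 kt
Leg 6: heading 325.5°; drift -3.8° → track 321.7°, groundspeed 198.0 kt

Leg 1: track=92.4°, groundspeed=187.8 kt
Leg 2: track=236.9°, groundspeed=211.2 kt
Leg 3: track=46.5°, groundspeed=185.1 kt
Leg 4: track=118.1°, groundspeed=192.2 kt
Leg 5: track=269.5°, groundspeed=208.5 kt
Leg 6: track=321.7°, groundspeed=198.0 kt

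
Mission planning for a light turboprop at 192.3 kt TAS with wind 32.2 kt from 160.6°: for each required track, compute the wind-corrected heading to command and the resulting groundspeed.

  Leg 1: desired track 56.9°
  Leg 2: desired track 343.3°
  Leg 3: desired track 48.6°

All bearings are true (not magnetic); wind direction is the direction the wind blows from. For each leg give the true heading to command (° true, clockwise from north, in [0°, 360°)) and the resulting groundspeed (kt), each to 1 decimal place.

Leg 1: heading=66.3°, groundspeed=197.4 kt
Leg 2: heading=343.8°, groundspeed=224.5 kt
Leg 3: heading=57.5°, groundspeed=202.0 kt

Leg 1: desired track 56.9°; wind correction +9.4° → command heading 66.3°, groundspeed 197.4 kt
Leg 2: desired track 343.3°; wind correction +0.5° → command heading 343.8°, groundspeed 224.5 kt
Leg 3: desired track 48.6°; wind correction +8.9° → command heading 57.5°, groundspeed 202.0 kt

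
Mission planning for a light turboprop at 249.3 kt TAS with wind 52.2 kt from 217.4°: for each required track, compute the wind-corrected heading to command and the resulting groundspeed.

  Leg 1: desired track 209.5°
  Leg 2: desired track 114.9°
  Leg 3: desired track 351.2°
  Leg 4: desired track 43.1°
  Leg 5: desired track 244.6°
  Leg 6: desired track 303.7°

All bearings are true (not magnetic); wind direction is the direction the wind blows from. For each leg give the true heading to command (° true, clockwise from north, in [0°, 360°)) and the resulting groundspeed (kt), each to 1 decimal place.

Leg 1: heading=211.1°, groundspeed=197.5 kt
Leg 2: heading=126.7°, groundspeed=255.3 kt
Leg 3: heading=342.5°, groundspeed=282.6 kt
Leg 4: heading=44.3°, groundspeed=301.2 kt
Leg 5: heading=239.1°, groundspeed=201.7 kt
Leg 6: heading=291.6°, groundspeed=240.4 kt

Leg 1: desired track 209.5°; wind correction +1.6° → command heading 211.1°, groundspeed 197.5 kt
Leg 2: desired track 114.9°; wind correction +11.8° → command heading 126.7°, groundspeed 255.3 kt
Leg 3: desired track 351.2°; wind correction -8.7° → command heading 342.5°, groundspeed 282.6 kt
Leg 4: desired track 43.1°; wind correction +1.2° → command heading 44.3°, groundspeed 301.2 kt
Leg 5: desired track 244.6°; wind correction -5.5° → command heading 239.1°, groundspeed 201.7 kt
Leg 6: desired track 303.7°; wind correction -12.1° → command heading 291.6°, groundspeed 240.4 kt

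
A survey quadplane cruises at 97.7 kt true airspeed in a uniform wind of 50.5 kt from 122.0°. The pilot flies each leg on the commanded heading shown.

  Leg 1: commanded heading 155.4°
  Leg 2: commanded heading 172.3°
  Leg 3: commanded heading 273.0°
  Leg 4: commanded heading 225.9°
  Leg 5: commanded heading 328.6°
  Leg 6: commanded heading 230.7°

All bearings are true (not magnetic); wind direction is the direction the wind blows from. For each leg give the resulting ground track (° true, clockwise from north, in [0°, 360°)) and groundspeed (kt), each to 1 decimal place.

Leg 1: track=182.0°, groundspeed=62.1 kt
Leg 2: track=203.0°, groundspeed=76.1 kt
Leg 3: track=282.8°, groundspeed=144.0 kt
Leg 4: track=250.0°, groundspeed=120.3 kt
Leg 5: track=319.6°, groundspeed=144.6 kt
Leg 6: track=253.5°, groundspeed=123.5 kt

Leg 1: heading 155.4°; drift +26.6° → track 182.0°, groundspeed 62.1 kt
Leg 2: heading 172.3°; drift +30.7° → track 203.0°, groundspeed 76.1 kt
Leg 3: heading 273.0°; drift +9.8° → track 282.8°, groundspeed 144.0 kt
Leg 4: heading 225.9°; drift +24.1° → track 250.0°, groundspeed 120.3 kt
Leg 5: heading 328.6°; drift -9.0° → track 319.6°, groundspeed 144.6 kt
Leg 6: heading 230.7°; drift +22.8° → track 253.5°, groundspeed 123.5 kt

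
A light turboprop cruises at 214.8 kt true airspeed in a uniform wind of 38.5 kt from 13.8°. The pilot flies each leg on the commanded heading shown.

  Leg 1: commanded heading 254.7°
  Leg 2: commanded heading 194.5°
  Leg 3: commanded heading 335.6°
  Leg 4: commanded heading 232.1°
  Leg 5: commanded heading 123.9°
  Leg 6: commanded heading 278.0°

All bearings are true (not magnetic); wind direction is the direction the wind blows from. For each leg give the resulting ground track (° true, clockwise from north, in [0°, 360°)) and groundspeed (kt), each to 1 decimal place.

Leg 1: heading 254.7°; drift -8.2° → track 246.5°, groundspeed 235.9 kt
Leg 2: heading 194.5°; drift -0.1° → track 194.4°, groundspeed 253.3 kt
Leg 3: heading 335.6°; drift -7.4° → track 328.2°, groundspeed 186.1 kt
Leg 4: heading 232.1°; drift -5.6° → track 226.5°, groundspeed 246.2 kt
Leg 5: heading 123.9°; drift +9.0° → track 132.9°, groundspeed 230.9 kt
Leg 6: heading 278.0°; drift -9.9° → track 268.1°, groundspeed 222.0 kt

Leg 1: track=246.5°, groundspeed=235.9 kt
Leg 2: track=194.4°, groundspeed=253.3 kt
Leg 3: track=328.2°, groundspeed=186.1 kt
Leg 4: track=226.5°, groundspeed=246.2 kt
Leg 5: track=132.9°, groundspeed=230.9 kt
Leg 6: track=268.1°, groundspeed=222.0 kt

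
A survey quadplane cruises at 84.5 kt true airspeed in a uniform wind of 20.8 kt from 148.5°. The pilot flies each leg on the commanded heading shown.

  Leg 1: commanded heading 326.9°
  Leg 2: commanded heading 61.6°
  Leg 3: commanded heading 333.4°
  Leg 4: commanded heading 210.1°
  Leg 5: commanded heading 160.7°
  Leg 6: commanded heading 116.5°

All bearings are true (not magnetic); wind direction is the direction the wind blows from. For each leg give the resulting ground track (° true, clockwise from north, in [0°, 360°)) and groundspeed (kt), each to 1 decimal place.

Leg 1: track=327.2°, groundspeed=105.3 kt
Leg 2: track=47.6°, groundspeed=85.9 kt
Leg 3: track=332.4°, groundspeed=105.2 kt
Leg 4: track=223.9°, groundspeed=76.8 kt
Leg 5: track=164.6°, groundspeed=64.3 kt
Leg 6: track=107.1°, groundspeed=67.8 kt

Leg 1: heading 326.9°; drift +0.3° → track 327.2°, groundspeed 105.3 kt
Leg 2: heading 61.6°; drift -14.0° → track 47.6°, groundspeed 85.9 kt
Leg 3: heading 333.4°; drift -1.0° → track 332.4°, groundspeed 105.2 kt
Leg 4: heading 210.1°; drift +13.8° → track 223.9°, groundspeed 76.8 kt
Leg 5: heading 160.7°; drift +3.9° → track 164.6°, groundspeed 64.3 kt
Leg 6: heading 116.5°; drift -9.4° → track 107.1°, groundspeed 67.8 kt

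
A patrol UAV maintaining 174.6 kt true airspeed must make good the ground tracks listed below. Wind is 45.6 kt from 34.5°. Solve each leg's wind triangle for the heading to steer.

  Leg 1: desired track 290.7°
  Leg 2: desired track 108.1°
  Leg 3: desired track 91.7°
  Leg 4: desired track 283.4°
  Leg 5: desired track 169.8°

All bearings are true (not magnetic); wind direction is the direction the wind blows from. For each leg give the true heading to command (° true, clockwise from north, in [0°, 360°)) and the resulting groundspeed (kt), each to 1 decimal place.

Leg 1: heading=305.4°, groundspeed=179.8 kt
Leg 2: heading=93.6°, groundspeed=156.2 kt
Leg 3: heading=79.0°, groundspeed=145.6 kt
Leg 4: heading=297.5°, groundspeed=185.8 kt
Leg 5: heading=159.2°, groundspeed=204.0 kt

Leg 1: desired track 290.7°; wind correction +14.7° → command heading 305.4°, groundspeed 179.8 kt
Leg 2: desired track 108.1°; wind correction -14.5° → command heading 93.6°, groundspeed 156.2 kt
Leg 3: desired track 91.7°; wind correction -12.7° → command heading 79.0°, groundspeed 145.6 kt
Leg 4: desired track 283.4°; wind correction +14.1° → command heading 297.5°, groundspeed 185.8 kt
Leg 5: desired track 169.8°; wind correction -10.6° → command heading 159.2°, groundspeed 204.0 kt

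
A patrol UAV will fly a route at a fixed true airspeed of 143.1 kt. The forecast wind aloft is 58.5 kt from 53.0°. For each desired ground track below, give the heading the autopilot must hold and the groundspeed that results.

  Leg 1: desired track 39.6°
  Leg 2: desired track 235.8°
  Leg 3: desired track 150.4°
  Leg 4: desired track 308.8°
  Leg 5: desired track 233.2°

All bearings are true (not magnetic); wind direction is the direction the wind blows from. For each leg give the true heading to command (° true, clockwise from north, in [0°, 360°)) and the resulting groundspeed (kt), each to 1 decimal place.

Leg 1: desired track 39.6°; wind correction +5.4° → command heading 45.0°, groundspeed 85.5 kt
Leg 2: desired track 235.8°; wind correction +1.1° → command heading 236.9°, groundspeed 201.5 kt
Leg 3: desired track 150.4°; wind correction -23.9° → command heading 126.5°, groundspeed 138.3 kt
Leg 4: desired track 308.8°; wind correction +23.3° → command heading 332.1°, groundspeed 145.7 kt
Leg 5: desired track 233.2°; wind correction +0.1° → command heading 233.3°, groundspeed 201.6 kt

Leg 1: heading=45.0°, groundspeed=85.5 kt
Leg 2: heading=236.9°, groundspeed=201.5 kt
Leg 3: heading=126.5°, groundspeed=138.3 kt
Leg 4: heading=332.1°, groundspeed=145.7 kt
Leg 5: heading=233.3°, groundspeed=201.6 kt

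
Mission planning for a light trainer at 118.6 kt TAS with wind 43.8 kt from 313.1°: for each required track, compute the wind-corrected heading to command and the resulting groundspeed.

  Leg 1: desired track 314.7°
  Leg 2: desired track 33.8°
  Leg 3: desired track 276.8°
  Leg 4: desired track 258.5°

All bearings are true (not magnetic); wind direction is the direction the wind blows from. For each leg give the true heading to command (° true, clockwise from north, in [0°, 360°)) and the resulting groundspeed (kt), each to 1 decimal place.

Leg 1: heading=314.1°, groundspeed=74.8 kt
Leg 2: heading=12.4°, groundspeed=103.4 kt
Leg 3: heading=289.4°, groundspeed=80.4 kt
Leg 4: heading=276.0°, groundspeed=87.7 kt

Leg 1: desired track 314.7°; wind correction -0.6° → command heading 314.1°, groundspeed 74.8 kt
Leg 2: desired track 33.8°; wind correction -21.4° → command heading 12.4°, groundspeed 103.4 kt
Leg 3: desired track 276.8°; wind correction +12.6° → command heading 289.4°, groundspeed 80.4 kt
Leg 4: desired track 258.5°; wind correction +17.5° → command heading 276.0°, groundspeed 87.7 kt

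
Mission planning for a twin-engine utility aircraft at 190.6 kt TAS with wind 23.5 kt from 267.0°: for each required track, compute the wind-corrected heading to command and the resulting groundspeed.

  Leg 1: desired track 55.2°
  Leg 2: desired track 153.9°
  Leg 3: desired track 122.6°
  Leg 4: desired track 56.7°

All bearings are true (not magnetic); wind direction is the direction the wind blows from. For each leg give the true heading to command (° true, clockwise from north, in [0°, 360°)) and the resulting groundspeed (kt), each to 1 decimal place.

Leg 1: desired track 55.2°; wind correction -3.7° → command heading 51.5°, groundspeed 210.2 kt
Leg 2: desired track 153.9°; wind correction +6.5° → command heading 160.4°, groundspeed 198.6 kt
Leg 3: desired track 122.6°; wind correction +4.1° → command heading 126.7°, groundspeed 209.2 kt
Leg 4: desired track 56.7°; wind correction -3.6° → command heading 53.1°, groundspeed 210.5 kt

Leg 1: heading=51.5°, groundspeed=210.2 kt
Leg 2: heading=160.4°, groundspeed=198.6 kt
Leg 3: heading=126.7°, groundspeed=209.2 kt
Leg 4: heading=53.1°, groundspeed=210.5 kt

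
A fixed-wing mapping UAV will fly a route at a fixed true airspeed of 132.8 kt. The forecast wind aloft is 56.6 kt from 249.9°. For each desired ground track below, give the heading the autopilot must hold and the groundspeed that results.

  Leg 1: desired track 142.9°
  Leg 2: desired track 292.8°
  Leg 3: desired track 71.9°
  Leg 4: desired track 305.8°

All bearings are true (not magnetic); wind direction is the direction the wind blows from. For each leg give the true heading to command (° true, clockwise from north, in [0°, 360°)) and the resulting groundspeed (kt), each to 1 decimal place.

Leg 1: desired track 142.9°; wind correction +24.1° → command heading 167.0°, groundspeed 137.8 kt
Leg 2: desired track 292.8°; wind correction -16.9° → command heading 275.9°, groundspeed 85.6 kt
Leg 3: desired track 71.9°; wind correction +0.9° → command heading 72.8°, groundspeed 189.4 kt
Leg 4: desired track 305.8°; wind correction -20.7° → command heading 285.1°, groundspeed 92.5 kt

Leg 1: heading=167.0°, groundspeed=137.8 kt
Leg 2: heading=275.9°, groundspeed=85.6 kt
Leg 3: heading=72.8°, groundspeed=189.4 kt
Leg 4: heading=285.1°, groundspeed=92.5 kt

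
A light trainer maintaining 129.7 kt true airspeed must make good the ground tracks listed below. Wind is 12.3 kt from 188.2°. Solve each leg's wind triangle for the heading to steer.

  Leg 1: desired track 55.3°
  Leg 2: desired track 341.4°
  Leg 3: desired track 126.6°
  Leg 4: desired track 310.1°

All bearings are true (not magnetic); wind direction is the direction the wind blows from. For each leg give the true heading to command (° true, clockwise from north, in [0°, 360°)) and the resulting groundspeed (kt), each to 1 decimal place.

Leg 1: heading=59.3°, groundspeed=137.8 kt
Leg 2: heading=338.9°, groundspeed=140.6 kt
Leg 3: heading=131.4°, groundspeed=123.4 kt
Leg 4: heading=305.5°, groundspeed=135.8 kt

Leg 1: desired track 55.3°; wind correction +4.0° → command heading 59.3°, groundspeed 137.8 kt
Leg 2: desired track 341.4°; wind correction -2.5° → command heading 338.9°, groundspeed 140.6 kt
Leg 3: desired track 126.6°; wind correction +4.8° → command heading 131.4°, groundspeed 123.4 kt
Leg 4: desired track 310.1°; wind correction -4.6° → command heading 305.5°, groundspeed 135.8 kt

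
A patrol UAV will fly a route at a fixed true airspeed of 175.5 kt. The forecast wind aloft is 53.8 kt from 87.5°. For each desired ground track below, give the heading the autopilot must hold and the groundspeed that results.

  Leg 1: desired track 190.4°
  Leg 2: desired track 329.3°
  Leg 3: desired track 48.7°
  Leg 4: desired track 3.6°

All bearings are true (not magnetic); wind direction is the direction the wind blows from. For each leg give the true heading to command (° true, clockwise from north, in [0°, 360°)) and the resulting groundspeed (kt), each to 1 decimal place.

Leg 1: desired track 190.4°; wind correction -17.4° → command heading 173.0°, groundspeed 179.5 kt
Leg 2: desired track 329.3°; wind correction +15.7° → command heading 345.0°, groundspeed 194.4 kt
Leg 3: desired track 48.7°; wind correction +11.1° → command heading 59.8°, groundspeed 130.3 kt
Leg 4: desired track 3.6°; wind correction +17.7° → command heading 21.3°, groundspeed 161.4 kt

Leg 1: heading=173.0°, groundspeed=179.5 kt
Leg 2: heading=345.0°, groundspeed=194.4 kt
Leg 3: heading=59.8°, groundspeed=130.3 kt
Leg 4: heading=21.3°, groundspeed=161.4 kt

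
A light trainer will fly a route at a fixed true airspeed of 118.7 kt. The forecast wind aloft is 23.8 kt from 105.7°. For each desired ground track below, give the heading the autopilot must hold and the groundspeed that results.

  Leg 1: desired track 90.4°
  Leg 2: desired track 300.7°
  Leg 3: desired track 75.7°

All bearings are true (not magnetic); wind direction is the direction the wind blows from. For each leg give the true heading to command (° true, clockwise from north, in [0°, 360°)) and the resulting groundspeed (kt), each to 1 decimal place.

Leg 1: desired track 90.4°; wind correction +3.0° → command heading 93.4°, groundspeed 95.6 kt
Leg 2: desired track 300.7°; wind correction +3.0° → command heading 303.7°, groundspeed 141.5 kt
Leg 3: desired track 75.7°; wind correction +5.8° → command heading 81.5°, groundspeed 97.5 kt

Leg 1: heading=93.4°, groundspeed=95.6 kt
Leg 2: heading=303.7°, groundspeed=141.5 kt
Leg 3: heading=81.5°, groundspeed=97.5 kt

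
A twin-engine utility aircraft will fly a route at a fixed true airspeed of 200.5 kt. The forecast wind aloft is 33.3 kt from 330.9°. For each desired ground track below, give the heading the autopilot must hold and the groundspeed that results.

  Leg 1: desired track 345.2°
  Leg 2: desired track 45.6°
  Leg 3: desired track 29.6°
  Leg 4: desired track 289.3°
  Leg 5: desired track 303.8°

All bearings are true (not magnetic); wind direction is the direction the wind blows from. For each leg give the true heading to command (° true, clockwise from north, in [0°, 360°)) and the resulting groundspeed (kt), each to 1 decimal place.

Leg 1: desired track 345.2°; wind correction -2.4° → command heading 342.8°, groundspeed 168.1 kt
Leg 2: desired track 45.6°; wind correction -9.2° → command heading 36.4°, groundspeed 189.1 kt
Leg 3: desired track 29.6°; wind correction -8.2° → command heading 21.4°, groundspeed 181.2 kt
Leg 4: desired track 289.3°; wind correction +6.3° → command heading 295.6°, groundspeed 174.4 kt
Leg 5: desired track 303.8°; wind correction +4.3° → command heading 308.1°, groundspeed 170.3 kt

Leg 1: heading=342.8°, groundspeed=168.1 kt
Leg 2: heading=36.4°, groundspeed=189.1 kt
Leg 3: heading=21.4°, groundspeed=181.2 kt
Leg 4: heading=295.6°, groundspeed=174.4 kt
Leg 5: heading=308.1°, groundspeed=170.3 kt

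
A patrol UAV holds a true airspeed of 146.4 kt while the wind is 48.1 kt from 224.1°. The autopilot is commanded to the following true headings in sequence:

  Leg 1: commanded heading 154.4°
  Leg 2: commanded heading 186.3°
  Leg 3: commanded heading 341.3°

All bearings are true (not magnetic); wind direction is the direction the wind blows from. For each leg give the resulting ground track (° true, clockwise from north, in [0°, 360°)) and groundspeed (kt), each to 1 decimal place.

Leg 1: heading 154.4°; drift -19.2° → track 135.2°, groundspeed 137.3 kt
Leg 2: heading 186.3°; drift -15.2° → track 171.1°, groundspeed 112.3 kt
Leg 3: heading 341.3°; drift +14.3° → track 355.6°, groundspeed 173.7 kt

Leg 1: track=135.2°, groundspeed=137.3 kt
Leg 2: track=171.1°, groundspeed=112.3 kt
Leg 3: track=355.6°, groundspeed=173.7 kt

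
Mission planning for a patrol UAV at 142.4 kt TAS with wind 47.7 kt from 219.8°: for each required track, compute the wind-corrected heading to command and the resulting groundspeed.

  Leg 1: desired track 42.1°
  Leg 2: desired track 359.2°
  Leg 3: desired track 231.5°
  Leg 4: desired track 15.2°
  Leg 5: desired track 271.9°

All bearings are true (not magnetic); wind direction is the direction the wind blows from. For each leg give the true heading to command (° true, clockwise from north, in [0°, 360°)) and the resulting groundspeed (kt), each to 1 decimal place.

Leg 1: heading=42.9°, groundspeed=190.0 kt
Leg 2: heading=346.6°, groundspeed=175.2 kt
Leg 3: heading=227.6°, groundspeed=95.4 kt
Leg 4: heading=7.2°, groundspeed=184.4 kt
Leg 5: heading=256.6°, groundspeed=108.0 kt

Leg 1: desired track 42.1°; wind correction +0.8° → command heading 42.9°, groundspeed 190.0 kt
Leg 2: desired track 359.2°; wind correction -12.6° → command heading 346.6°, groundspeed 175.2 kt
Leg 3: desired track 231.5°; wind correction -3.9° → command heading 227.6°, groundspeed 95.4 kt
Leg 4: desired track 15.2°; wind correction -8.0° → command heading 7.2°, groundspeed 184.4 kt
Leg 5: desired track 271.9°; wind correction -15.3° → command heading 256.6°, groundspeed 108.0 kt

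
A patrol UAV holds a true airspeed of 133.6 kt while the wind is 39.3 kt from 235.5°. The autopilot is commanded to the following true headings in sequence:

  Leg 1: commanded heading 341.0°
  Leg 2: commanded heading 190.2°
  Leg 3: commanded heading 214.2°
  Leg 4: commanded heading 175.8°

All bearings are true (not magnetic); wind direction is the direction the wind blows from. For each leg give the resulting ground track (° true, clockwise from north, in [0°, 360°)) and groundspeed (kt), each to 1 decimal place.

Leg 1: heading 341.0°; drift +14.7° → track 355.7°, groundspeed 149.0 kt
Leg 2: heading 190.2°; drift -14.8° → track 175.4°, groundspeed 109.6 kt
Leg 3: heading 214.2°; drift -8.4° → track 205.8°, groundspeed 98.0 kt
Leg 4: heading 175.8°; drift -16.6° → track 159.2°, groundspeed 118.7 kt

Leg 1: track=355.7°, groundspeed=149.0 kt
Leg 2: track=175.4°, groundspeed=109.6 kt
Leg 3: track=205.8°, groundspeed=98.0 kt
Leg 4: track=159.2°, groundspeed=118.7 kt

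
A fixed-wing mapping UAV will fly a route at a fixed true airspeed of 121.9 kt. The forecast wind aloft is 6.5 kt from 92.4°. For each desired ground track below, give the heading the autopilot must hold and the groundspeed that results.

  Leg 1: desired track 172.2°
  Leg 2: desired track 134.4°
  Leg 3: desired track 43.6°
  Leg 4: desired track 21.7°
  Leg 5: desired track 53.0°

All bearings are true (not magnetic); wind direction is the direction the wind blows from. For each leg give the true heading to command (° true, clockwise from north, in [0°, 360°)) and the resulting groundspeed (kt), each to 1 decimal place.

Leg 1: heading=169.2°, groundspeed=120.6 kt
Leg 2: heading=132.4°, groundspeed=117.0 kt
Leg 3: heading=45.9°, groundspeed=117.5 kt
Leg 4: heading=24.6°, groundspeed=119.6 kt
Leg 5: heading=54.9°, groundspeed=116.8 kt

Leg 1: desired track 172.2°; wind correction -3.0° → command heading 169.2°, groundspeed 120.6 kt
Leg 2: desired track 134.4°; wind correction -2.0° → command heading 132.4°, groundspeed 117.0 kt
Leg 3: desired track 43.6°; wind correction +2.3° → command heading 45.9°, groundspeed 117.5 kt
Leg 4: desired track 21.7°; wind correction +2.9° → command heading 24.6°, groundspeed 119.6 kt
Leg 5: desired track 53.0°; wind correction +1.9° → command heading 54.9°, groundspeed 116.8 kt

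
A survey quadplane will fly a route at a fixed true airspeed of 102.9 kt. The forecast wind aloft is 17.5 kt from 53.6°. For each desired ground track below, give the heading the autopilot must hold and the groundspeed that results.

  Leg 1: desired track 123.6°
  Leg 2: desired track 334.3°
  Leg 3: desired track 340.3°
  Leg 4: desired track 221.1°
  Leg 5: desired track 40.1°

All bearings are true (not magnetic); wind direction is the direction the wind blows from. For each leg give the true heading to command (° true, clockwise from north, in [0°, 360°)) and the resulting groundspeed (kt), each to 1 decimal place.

Leg 1: desired track 123.6°; wind correction -9.2° → command heading 114.4°, groundspeed 95.6 kt
Leg 2: desired track 334.3°; wind correction +9.6° → command heading 343.9°, groundspeed 98.2 kt
Leg 3: desired track 340.3°; wind correction +9.4° → command heading 349.7°, groundspeed 96.5 kt
Leg 4: desired track 221.1°; wind correction -2.1° → command heading 219.0°, groundspeed 119.9 kt
Leg 5: desired track 40.1°; wind correction +2.3° → command heading 42.4°, groundspeed 85.8 kt

Leg 1: heading=114.4°, groundspeed=95.6 kt
Leg 2: heading=343.9°, groundspeed=98.2 kt
Leg 3: heading=349.7°, groundspeed=96.5 kt
Leg 4: heading=219.0°, groundspeed=119.9 kt
Leg 5: heading=42.4°, groundspeed=85.8 kt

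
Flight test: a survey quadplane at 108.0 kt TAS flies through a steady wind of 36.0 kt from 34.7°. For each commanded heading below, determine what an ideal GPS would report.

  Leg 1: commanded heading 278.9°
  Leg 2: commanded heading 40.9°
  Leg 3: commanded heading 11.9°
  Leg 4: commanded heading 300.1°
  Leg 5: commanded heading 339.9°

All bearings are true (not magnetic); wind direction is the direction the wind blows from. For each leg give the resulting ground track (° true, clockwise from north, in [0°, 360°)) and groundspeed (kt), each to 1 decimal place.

Leg 1: track=264.2°, groundspeed=127.8 kt
Leg 2: track=44.0°, groundspeed=72.3 kt
Leg 3: track=1.3°, groundspeed=76.1 kt
Leg 4: track=282.2°, groundspeed=116.5 kt
Leg 5: track=321.3°, groundspeed=92.1 kt

Leg 1: heading 278.9°; drift -14.7° → track 264.2°, groundspeed 127.8 kt
Leg 2: heading 40.9°; drift +3.1° → track 44.0°, groundspeed 72.3 kt
Leg 3: heading 11.9°; drift -10.6° → track 1.3°, groundspeed 76.1 kt
Leg 4: heading 300.1°; drift -17.9° → track 282.2°, groundspeed 116.5 kt
Leg 5: heading 339.9°; drift -18.6° → track 321.3°, groundspeed 92.1 kt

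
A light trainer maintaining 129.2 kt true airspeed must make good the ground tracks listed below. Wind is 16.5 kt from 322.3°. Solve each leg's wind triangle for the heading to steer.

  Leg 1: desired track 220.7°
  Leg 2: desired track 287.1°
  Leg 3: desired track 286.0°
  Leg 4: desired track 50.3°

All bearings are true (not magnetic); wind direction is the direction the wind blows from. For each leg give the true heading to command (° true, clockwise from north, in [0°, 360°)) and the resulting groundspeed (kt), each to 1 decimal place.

Leg 1: desired track 220.7°; wind correction +7.2° → command heading 227.9°, groundspeed 131.5 kt
Leg 2: desired track 287.1°; wind correction +4.2° → command heading 291.3°, groundspeed 115.4 kt
Leg 3: desired track 286.0°; wind correction +4.3° → command heading 290.3°, groundspeed 115.5 kt
Leg 4: desired track 50.3°; wind correction -7.3° → command heading 43.0°, groundspeed 127.6 kt

Leg 1: heading=227.9°, groundspeed=131.5 kt
Leg 2: heading=291.3°, groundspeed=115.4 kt
Leg 3: heading=290.3°, groundspeed=115.5 kt
Leg 4: heading=43.0°, groundspeed=127.6 kt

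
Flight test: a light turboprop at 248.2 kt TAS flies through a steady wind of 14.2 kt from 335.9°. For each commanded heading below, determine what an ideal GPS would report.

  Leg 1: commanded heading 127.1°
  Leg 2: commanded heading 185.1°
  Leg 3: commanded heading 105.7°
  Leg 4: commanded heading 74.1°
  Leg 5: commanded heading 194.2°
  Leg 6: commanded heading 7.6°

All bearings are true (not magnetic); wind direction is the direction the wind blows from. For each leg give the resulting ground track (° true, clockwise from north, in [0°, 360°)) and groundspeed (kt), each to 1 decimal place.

Leg 1: heading 127.1°; drift +1.5° → track 128.6°, groundspeed 260.7 kt
Leg 2: heading 185.1°; drift -1.5° → track 183.6°, groundspeed 260.7 kt
Leg 3: heading 105.7°; drift +2.4° → track 108.1°, groundspeed 257.5 kt
Leg 4: heading 74.1°; drift +3.2° → track 77.3°, groundspeed 250.6 kt
Leg 5: heading 194.2°; drift -1.9° → track 192.3°, groundspeed 259.5 kt
Leg 6: heading 7.6°; drift +1.8° → track 9.4°, groundspeed 236.2 kt

Leg 1: track=128.6°, groundspeed=260.7 kt
Leg 2: track=183.6°, groundspeed=260.7 kt
Leg 3: track=108.1°, groundspeed=257.5 kt
Leg 4: track=77.3°, groundspeed=250.6 kt
Leg 5: track=192.3°, groundspeed=259.5 kt
Leg 6: track=9.4°, groundspeed=236.2 kt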